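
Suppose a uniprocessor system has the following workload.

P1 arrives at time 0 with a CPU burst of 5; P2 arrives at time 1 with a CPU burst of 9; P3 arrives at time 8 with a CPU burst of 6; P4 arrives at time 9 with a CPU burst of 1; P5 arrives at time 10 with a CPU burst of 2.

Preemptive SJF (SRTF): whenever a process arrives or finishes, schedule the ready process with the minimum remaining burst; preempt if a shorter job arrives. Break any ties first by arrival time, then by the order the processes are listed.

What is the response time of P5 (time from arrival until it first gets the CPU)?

Timeline: | P1 0-5 | P2 5-9 | P4 9-10 | P5 10-12 | P2 12-17 | P3 17-23 |
Completion: P1=5  P2=17  P3=23  P4=10  P5=12
Turnaround (C−A): P1=5  P2=16  P3=15  P4=1  P5=2
Response(P5) = first start − arrival = 10 − 10 = 0

0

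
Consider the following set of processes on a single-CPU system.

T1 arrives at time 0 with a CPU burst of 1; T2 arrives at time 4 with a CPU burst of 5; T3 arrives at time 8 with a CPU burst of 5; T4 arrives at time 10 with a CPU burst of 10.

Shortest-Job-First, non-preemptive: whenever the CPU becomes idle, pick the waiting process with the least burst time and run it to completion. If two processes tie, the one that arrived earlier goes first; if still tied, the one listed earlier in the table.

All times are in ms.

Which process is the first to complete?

Gantt: | T1 0-1 | idle 1-4 | T2 4-9 | T3 9-14 | T4 14-24 |
Completion: T1=1  T2=9  T3=14  T4=24
Finish order: T1 → T2 → T3 → T4

T1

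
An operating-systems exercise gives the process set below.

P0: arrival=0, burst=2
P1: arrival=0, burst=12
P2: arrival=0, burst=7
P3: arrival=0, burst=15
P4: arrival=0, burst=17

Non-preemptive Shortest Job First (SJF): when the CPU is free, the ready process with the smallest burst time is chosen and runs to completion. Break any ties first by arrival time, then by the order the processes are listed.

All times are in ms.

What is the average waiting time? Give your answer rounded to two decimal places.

13.60

Schedule: | P0 0-2 | P2 2-9 | P1 9-21 | P3 21-36 | P4 36-53 |
Completion: P0=2  P1=21  P2=9  P3=36  P4=53
Turnaround (C−A): P0=2  P1=21  P2=9  P3=36  P4=53
Waiting times: P0=0, P1=9, P2=2, P3=21, P4=36
Average waiting = (0+9+2+21+36) / 5 = 68/5 = 13.60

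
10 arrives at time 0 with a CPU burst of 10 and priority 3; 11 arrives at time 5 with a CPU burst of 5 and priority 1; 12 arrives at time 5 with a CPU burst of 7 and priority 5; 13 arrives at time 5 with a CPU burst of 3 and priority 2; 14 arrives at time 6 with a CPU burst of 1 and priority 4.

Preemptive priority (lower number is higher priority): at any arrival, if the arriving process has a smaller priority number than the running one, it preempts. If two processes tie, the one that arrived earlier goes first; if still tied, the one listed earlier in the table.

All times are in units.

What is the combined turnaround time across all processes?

Schedule: | 10 0-5 | 11 5-10 | 13 10-13 | 10 13-18 | 14 18-19 | 12 19-26 |
Completion: 10=18  11=10  12=26  13=13  14=19
Turnaround = completion − arrival: 10=18, 11=5, 12=21, 13=8, 14=13
Total turnaround = 18 + 5 + 21 + 8 + 13 = 65

65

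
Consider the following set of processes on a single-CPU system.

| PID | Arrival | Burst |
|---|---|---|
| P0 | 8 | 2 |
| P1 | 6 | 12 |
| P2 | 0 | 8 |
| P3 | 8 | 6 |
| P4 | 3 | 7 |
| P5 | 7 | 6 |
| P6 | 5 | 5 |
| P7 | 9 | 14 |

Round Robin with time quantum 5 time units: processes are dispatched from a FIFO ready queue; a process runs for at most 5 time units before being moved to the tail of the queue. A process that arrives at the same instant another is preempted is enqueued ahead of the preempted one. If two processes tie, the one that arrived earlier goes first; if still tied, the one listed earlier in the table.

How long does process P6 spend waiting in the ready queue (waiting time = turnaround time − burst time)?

5

Schedule: | P2 0-5 | P4 5-10 | P6 10-15 | P2 15-18 | P1 18-23 | P5 23-28 | P0 28-30 | P3 30-35 | P7 35-40 | P4 40-42 | P1 42-47 | P5 47-48 | P3 48-49 | P7 49-54 | P1 54-56 | P7 56-60 |
Completion: P0=30  P1=56  P2=18  P3=49  P4=42  P5=48  P6=15  P7=60
Waiting(P6) = turnaround − burst = 10 − 5 = 5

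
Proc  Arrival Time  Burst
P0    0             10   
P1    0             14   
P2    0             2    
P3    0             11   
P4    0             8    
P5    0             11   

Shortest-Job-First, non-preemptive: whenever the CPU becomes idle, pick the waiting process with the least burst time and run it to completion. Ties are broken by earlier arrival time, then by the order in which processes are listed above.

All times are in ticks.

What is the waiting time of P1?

42

Schedule: | P2 0-2 | P4 2-10 | P0 10-20 | P3 20-31 | P5 31-42 | P1 42-56 |
Completion: P0=20  P1=56  P2=2  P3=31  P4=10  P5=42
Turnaround (C−A): P0=20  P1=56  P2=2  P3=31  P4=10  P5=42
Waiting(P1) = turnaround − burst = 56 − 14 = 42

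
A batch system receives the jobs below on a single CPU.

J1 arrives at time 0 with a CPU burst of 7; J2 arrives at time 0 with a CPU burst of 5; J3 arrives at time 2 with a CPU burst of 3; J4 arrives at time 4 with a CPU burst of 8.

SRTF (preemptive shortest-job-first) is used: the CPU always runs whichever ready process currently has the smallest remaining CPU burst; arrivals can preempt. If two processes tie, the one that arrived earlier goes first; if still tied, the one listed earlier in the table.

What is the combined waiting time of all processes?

Schedule: | J2 0-5 | J3 5-8 | J1 8-15 | J4 15-23 |
Completion: J1=15  J2=5  J3=8  J4=23
Turnaround (C−A): J1=15  J2=5  J3=6  J4=19
Waiting = turnaround − burst: J1=8, J2=0, J3=3, J4=11
Total waiting = 8 + 0 + 3 + 11 = 22

22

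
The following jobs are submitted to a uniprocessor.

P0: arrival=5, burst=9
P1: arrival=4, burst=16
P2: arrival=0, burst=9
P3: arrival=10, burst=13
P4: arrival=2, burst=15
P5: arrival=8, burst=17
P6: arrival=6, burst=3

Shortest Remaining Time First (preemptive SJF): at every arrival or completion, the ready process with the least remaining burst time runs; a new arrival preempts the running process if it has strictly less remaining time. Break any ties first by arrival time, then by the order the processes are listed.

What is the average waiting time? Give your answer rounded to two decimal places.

22.14

Gantt: | P2 0-9 | P6 9-12 | P0 12-21 | P3 21-34 | P4 34-49 | P1 49-65 | P5 65-82 |
Completion: P0=21  P1=65  P2=9  P3=34  P4=49  P5=82  P6=12
Turnaround (C−A): P0=16  P1=61  P2=9  P3=24  P4=47  P5=74  P6=6
Waiting times: P0=7, P1=45, P2=0, P3=11, P4=32, P5=57, P6=3
Average waiting = (7+45+0+11+32+57+3) / 7 = 155/7 = 22.14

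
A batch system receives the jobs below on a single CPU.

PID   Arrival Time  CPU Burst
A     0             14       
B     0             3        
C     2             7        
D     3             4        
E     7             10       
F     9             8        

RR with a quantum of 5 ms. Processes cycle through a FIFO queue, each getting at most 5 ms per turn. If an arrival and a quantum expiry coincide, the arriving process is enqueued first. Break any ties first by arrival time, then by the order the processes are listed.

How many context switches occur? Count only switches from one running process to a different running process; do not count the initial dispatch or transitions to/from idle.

10

Timeline: | A 0-5 | B 5-8 | C 8-13 | D 13-17 | A 17-22 | E 22-27 | F 27-32 | C 32-34 | A 34-38 | E 38-43 | F 43-46 |
Completion: A=38  B=8  C=34  D=17  E=43  F=46
Turnaround (C−A): A=38  B=8  C=32  D=14  E=36  F=37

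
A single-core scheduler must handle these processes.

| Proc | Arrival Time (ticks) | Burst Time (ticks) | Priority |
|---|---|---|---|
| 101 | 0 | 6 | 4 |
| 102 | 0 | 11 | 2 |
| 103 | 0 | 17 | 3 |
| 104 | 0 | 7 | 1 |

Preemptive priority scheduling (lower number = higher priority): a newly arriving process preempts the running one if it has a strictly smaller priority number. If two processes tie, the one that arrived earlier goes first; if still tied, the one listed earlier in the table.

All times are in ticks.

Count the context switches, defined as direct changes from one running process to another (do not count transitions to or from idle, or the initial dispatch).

Schedule: | 104 0-7 | 102 7-18 | 103 18-35 | 101 35-41 |
Completion: 101=41  102=18  103=35  104=7
Turnaround (C−A): 101=41  102=18  103=35  104=7

3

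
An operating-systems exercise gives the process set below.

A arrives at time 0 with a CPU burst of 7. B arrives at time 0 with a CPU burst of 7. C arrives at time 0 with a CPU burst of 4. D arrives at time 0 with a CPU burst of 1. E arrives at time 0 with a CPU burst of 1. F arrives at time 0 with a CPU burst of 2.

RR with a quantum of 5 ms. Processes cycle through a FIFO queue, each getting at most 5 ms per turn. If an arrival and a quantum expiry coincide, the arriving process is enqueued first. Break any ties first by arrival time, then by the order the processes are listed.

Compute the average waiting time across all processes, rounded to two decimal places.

13.83

Gantt: | A 0-5 | B 5-10 | C 10-14 | D 14-15 | E 15-16 | F 16-18 | A 18-20 | B 20-22 |
Completion: A=20  B=22  C=14  D=15  E=16  F=18
Turnaround (C−A): A=20  B=22  C=14  D=15  E=16  F=18
Waiting times: A=13, B=15, C=10, D=14, E=15, F=16
Average waiting = (13+15+10+14+15+16) / 6 = 83/6 = 13.83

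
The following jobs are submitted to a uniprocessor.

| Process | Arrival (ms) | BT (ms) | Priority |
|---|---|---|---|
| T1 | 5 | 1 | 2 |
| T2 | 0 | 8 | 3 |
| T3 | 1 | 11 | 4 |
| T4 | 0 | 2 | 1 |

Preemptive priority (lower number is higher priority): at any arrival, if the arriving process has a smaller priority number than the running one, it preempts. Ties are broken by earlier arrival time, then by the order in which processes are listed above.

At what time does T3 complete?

Schedule: | T4 0-2 | T2 2-5 | T1 5-6 | T2 6-11 | T3 11-22 |
Completion: T1=6  T2=11  T3=22  T4=2

22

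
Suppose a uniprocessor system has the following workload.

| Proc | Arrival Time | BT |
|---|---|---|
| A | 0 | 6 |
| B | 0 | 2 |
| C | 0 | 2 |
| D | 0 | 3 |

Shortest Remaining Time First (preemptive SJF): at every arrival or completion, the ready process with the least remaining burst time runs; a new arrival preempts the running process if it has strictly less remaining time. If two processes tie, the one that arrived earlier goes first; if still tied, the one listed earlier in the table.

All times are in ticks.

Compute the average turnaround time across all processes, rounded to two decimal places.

Gantt: | B 0-2 | C 2-4 | D 4-7 | A 7-13 |
Completion: A=13  B=2  C=4  D=7
Turnaround times: A=13, B=2, C=4, D=7
Average turnaround = (13+2+4+7) / 4 = 26/4 = 6.50

6.50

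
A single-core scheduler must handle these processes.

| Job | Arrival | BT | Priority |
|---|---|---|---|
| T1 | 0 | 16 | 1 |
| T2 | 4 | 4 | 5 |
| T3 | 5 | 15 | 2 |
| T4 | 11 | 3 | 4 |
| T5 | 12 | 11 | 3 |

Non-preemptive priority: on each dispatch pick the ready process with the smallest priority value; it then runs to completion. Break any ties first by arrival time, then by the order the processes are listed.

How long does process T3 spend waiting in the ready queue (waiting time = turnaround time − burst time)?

Schedule: | T1 0-16 | T3 16-31 | T5 31-42 | T4 42-45 | T2 45-49 |
Completion: T1=16  T2=49  T3=31  T4=45  T5=42
Waiting(T3) = turnaround − burst = 26 − 15 = 11

11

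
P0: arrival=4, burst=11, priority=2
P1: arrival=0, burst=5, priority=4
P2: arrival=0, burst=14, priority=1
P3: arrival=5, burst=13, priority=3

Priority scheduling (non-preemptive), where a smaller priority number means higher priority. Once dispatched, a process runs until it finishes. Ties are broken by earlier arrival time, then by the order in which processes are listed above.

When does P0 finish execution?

25

Gantt: | P2 0-14 | P0 14-25 | P3 25-38 | P1 38-43 |
Completion: P0=25  P1=43  P2=14  P3=38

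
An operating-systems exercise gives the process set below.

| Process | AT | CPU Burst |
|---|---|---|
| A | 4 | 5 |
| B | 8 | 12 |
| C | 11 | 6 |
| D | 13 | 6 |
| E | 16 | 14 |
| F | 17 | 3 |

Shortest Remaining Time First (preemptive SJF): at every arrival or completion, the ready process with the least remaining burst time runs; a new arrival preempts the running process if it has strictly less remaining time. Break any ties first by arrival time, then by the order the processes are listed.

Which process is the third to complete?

F

Gantt: | idle 0-4 | A 4-9 | B 9-11 | C 11-17 | F 17-20 | D 20-26 | B 26-36 | E 36-50 |
Completion: A=9  B=36  C=17  D=26  E=50  F=20
Finish order: A → C → F → D → B → E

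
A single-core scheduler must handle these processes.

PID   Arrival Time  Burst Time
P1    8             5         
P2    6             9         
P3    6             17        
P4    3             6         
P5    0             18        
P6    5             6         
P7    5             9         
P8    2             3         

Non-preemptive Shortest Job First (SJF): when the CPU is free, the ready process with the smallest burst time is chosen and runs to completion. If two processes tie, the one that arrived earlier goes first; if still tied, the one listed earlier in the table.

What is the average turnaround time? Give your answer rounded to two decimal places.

34.50

Gantt: | P5 0-18 | P8 18-21 | P1 21-26 | P4 26-32 | P6 32-38 | P7 38-47 | P2 47-56 | P3 56-73 |
Completion: P1=26  P2=56  P3=73  P4=32  P5=18  P6=38  P7=47  P8=21
Turnaround (C−A): P1=18  P2=50  P3=67  P4=29  P5=18  P6=33  P7=42  P8=19
Turnaround times: P1=18, P2=50, P3=67, P4=29, P5=18, P6=33, P7=42, P8=19
Average turnaround = (18+50+67+29+18+33+42+19) / 8 = 276/8 = 34.50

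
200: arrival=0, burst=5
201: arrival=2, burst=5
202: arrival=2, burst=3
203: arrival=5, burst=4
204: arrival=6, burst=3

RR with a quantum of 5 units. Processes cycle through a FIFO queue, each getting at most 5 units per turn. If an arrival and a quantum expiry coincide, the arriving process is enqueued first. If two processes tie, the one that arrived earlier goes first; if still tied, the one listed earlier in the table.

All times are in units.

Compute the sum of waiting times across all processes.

30

Timeline: | 200 0-5 | 201 5-10 | 202 10-13 | 203 13-17 | 204 17-20 |
Completion: 200=5  201=10  202=13  203=17  204=20
Waiting = turnaround − burst: 200=0, 201=3, 202=8, 203=8, 204=11
Total waiting = 0 + 3 + 8 + 8 + 11 = 30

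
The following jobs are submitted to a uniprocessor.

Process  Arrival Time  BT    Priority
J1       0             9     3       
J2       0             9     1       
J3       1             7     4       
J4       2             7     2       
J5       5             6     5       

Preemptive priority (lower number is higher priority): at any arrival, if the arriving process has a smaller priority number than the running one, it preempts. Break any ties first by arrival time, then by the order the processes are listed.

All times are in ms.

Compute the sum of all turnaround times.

Gantt: | J2 0-9 | J4 9-16 | J1 16-25 | J3 25-32 | J5 32-38 |
Completion: J1=25  J2=9  J3=32  J4=16  J5=38
Turnaround = completion − arrival: J1=25, J2=9, J3=31, J4=14, J5=33
Total turnaround = 25 + 9 + 31 + 14 + 33 = 112

112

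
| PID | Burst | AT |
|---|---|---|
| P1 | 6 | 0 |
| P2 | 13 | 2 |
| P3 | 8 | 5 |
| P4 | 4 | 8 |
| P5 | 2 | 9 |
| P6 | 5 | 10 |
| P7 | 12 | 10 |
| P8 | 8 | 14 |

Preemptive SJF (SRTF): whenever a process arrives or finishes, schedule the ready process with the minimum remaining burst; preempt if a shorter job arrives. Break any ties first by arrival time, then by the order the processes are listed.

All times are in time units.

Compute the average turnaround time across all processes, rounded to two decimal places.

Timeline: | P1 0-6 | P3 6-8 | P4 8-9 | P5 9-11 | P4 11-14 | P6 14-19 | P3 19-25 | P8 25-33 | P7 33-45 | P2 45-58 |
Completion: P1=6  P2=58  P3=25  P4=14  P5=11  P6=19  P7=45  P8=33
Turnaround (C−A): P1=6  P2=56  P3=20  P4=6  P5=2  P6=9  P7=35  P8=19
Turnaround times: P1=6, P2=56, P3=20, P4=6, P5=2, P6=9, P7=35, P8=19
Average turnaround = (6+56+20+6+2+9+35+19) / 8 = 153/8 = 19.13

19.13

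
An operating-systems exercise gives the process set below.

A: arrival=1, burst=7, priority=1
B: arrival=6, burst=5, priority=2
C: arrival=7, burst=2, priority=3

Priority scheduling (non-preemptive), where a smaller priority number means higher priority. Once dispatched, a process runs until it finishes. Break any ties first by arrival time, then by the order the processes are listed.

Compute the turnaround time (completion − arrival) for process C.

Gantt: | idle 0-1 | A 1-8 | B 8-13 | C 13-15 |
Completion: A=8  B=13  C=15
Turnaround(C) = completion − arrival = 15 − 7 = 8

8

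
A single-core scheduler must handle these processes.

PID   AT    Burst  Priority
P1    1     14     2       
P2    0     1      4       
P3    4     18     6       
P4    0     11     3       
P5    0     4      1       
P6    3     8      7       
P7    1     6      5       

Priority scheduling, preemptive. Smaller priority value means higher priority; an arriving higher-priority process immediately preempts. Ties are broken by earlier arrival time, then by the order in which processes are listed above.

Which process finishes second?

P1

Timeline: | P5 0-4 | P1 4-18 | P4 18-29 | P2 29-30 | P7 30-36 | P3 36-54 | P6 54-62 |
Completion: P1=18  P2=30  P3=54  P4=29  P5=4  P6=62  P7=36
Turnaround (C−A): P1=17  P2=30  P3=50  P4=29  P5=4  P6=59  P7=35
Finish order: P5 → P1 → P4 → P2 → P7 → P3 → P6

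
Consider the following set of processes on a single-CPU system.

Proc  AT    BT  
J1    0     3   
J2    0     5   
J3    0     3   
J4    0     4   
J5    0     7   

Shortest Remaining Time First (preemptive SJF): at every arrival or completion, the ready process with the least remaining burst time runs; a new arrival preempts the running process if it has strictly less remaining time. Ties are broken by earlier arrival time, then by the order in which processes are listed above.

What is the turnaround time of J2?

Timeline: | J1 0-3 | J3 3-6 | J4 6-10 | J2 10-15 | J5 15-22 |
Completion: J1=3  J2=15  J3=6  J4=10  J5=22
Turnaround (C−A): J1=3  J2=15  J3=6  J4=10  J5=22
Turnaround(J2) = completion − arrival = 15 − 0 = 15

15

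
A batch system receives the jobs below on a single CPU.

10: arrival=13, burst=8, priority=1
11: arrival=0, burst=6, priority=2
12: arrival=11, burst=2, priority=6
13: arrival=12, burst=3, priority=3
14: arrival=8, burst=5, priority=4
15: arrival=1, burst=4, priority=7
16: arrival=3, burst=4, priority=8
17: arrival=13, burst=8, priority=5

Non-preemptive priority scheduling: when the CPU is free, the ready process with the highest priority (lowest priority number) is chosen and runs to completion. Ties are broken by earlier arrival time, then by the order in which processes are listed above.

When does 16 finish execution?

40

Gantt: | 11 0-6 | 15 6-10 | 14 10-15 | 10 15-23 | 13 23-26 | 17 26-34 | 12 34-36 | 16 36-40 |
Completion: 10=23  11=6  12=36  13=26  14=15  15=10  16=40  17=34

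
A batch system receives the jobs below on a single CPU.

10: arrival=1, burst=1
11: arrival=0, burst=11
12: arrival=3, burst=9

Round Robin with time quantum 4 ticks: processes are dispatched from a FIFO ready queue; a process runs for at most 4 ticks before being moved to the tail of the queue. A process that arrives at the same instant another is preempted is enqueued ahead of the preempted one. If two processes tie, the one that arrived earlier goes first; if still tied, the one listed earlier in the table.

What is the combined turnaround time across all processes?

42

Schedule: | 11 0-4 | 10 4-5 | 12 5-9 | 11 9-13 | 12 13-17 | 11 17-20 | 12 20-21 |
Completion: 10=5  11=20  12=21
Turnaround (C−A): 10=4  11=20  12=18
Turnaround = completion − arrival: 10=4, 11=20, 12=18
Total turnaround = 4 + 20 + 18 = 42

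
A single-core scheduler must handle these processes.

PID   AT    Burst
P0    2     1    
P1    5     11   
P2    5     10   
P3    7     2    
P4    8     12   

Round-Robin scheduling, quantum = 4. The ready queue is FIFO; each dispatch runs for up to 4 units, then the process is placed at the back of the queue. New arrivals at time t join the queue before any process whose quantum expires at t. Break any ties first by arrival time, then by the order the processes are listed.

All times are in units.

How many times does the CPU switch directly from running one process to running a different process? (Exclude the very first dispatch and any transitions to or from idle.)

9

Schedule: | idle 0-2 | P0 2-3 | idle 3-5 | P1 5-9 | P2 9-13 | P3 13-15 | P4 15-19 | P1 19-23 | P2 23-27 | P4 27-31 | P1 31-34 | P2 34-36 | P4 36-40 |
Completion: P0=3  P1=34  P2=36  P3=15  P4=40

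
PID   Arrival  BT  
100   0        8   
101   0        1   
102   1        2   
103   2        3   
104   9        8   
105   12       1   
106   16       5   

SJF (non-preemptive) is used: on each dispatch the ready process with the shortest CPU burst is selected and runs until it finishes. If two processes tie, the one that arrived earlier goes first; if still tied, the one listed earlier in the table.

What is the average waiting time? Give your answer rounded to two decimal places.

3.14

Gantt: | 101 0-1 | 102 1-3 | 103 3-6 | 100 6-14 | 105 14-15 | 104 15-23 | 106 23-28 |
Completion: 100=14  101=1  102=3  103=6  104=23  105=15  106=28
Waiting times: 100=6, 101=0, 102=0, 103=1, 104=6, 105=2, 106=7
Average waiting = (6+0+0+1+6+2+7) / 7 = 22/7 = 3.14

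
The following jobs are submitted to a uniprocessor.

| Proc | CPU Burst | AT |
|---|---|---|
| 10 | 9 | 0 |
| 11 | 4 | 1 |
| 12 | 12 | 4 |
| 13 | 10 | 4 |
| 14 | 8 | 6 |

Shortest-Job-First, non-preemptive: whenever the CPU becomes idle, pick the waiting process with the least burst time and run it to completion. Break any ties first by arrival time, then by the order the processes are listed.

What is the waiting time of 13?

Gantt: | 10 0-9 | 11 9-13 | 14 13-21 | 13 21-31 | 12 31-43 |
Completion: 10=9  11=13  12=43  13=31  14=21
Waiting(13) = turnaround − burst = 27 − 10 = 17

17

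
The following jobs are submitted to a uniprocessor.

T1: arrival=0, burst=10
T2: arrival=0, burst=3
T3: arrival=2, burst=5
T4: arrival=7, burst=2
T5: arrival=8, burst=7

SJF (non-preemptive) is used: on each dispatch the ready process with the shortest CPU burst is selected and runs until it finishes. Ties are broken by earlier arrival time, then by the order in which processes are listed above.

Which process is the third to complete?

Schedule: | T2 0-3 | T3 3-8 | T4 8-10 | T5 10-17 | T1 17-27 |
Completion: T1=27  T2=3  T3=8  T4=10  T5=17
Turnaround (C−A): T1=27  T2=3  T3=6  T4=3  T5=9
Finish order: T2 → T3 → T4 → T5 → T1

T4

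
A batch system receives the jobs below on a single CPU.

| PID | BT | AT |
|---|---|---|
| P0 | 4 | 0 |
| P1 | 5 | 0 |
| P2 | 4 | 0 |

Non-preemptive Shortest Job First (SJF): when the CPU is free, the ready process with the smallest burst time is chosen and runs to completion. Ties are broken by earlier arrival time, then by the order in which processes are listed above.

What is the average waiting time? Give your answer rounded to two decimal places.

4.00

Timeline: | P0 0-4 | P2 4-8 | P1 8-13 |
Completion: P0=4  P1=13  P2=8
Waiting times: P0=0, P1=8, P2=4
Average waiting = (0+8+4) / 3 = 12/3 = 4.00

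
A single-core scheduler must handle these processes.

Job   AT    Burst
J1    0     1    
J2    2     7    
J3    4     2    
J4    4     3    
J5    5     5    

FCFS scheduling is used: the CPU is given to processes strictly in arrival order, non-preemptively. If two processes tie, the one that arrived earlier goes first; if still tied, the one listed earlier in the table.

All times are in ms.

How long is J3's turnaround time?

7

Gantt: | J1 0-1 | idle 1-2 | J2 2-9 | J3 9-11 | J4 11-14 | J5 14-19 |
Completion: J1=1  J2=9  J3=11  J4=14  J5=19
Turnaround (C−A): J1=1  J2=7  J3=7  J4=10  J5=14
Turnaround(J3) = completion − arrival = 11 − 4 = 7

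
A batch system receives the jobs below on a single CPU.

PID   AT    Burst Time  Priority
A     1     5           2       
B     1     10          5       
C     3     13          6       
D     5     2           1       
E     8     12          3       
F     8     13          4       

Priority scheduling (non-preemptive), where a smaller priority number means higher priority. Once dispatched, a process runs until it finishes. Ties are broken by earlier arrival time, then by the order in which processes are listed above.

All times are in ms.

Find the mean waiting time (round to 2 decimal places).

14.17

Gantt: | idle 0-1 | A 1-6 | D 6-8 | E 8-20 | F 20-33 | B 33-43 | C 43-56 |
Completion: A=6  B=43  C=56  D=8  E=20  F=33
Waiting times: A=0, B=32, C=40, D=1, E=0, F=12
Average waiting = (0+32+40+1+0+12) / 6 = 85/6 = 14.17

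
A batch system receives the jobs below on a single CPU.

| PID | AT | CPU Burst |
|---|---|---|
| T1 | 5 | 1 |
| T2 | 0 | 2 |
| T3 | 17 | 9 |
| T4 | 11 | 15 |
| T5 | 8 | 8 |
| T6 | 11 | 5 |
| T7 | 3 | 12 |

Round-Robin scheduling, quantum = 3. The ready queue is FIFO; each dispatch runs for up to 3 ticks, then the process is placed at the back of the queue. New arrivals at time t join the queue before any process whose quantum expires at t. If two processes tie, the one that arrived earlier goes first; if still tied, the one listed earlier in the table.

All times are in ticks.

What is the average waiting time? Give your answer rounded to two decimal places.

Schedule: | T2 0-2 | idle 2-3 | T7 3-6 | T1 6-7 | T7 7-10 | T5 10-13 | T7 13-16 | T4 16-19 | T6 19-22 | T5 22-25 | T7 25-28 | T3 28-31 | T4 31-34 | T6 34-36 | T5 36-38 | T3 38-41 | T4 41-44 | T3 44-47 | T4 47-53 |
Completion: T1=7  T2=2  T3=47  T4=53  T5=38  T6=36  T7=28
Turnaround (C−A): T1=2  T2=2  T3=30  T4=42  T5=30  T6=25  T7=25
Waiting times: T1=1, T2=0, T3=21, T4=27, T5=22, T6=20, T7=13
Average waiting = (1+0+21+27+22+20+13) / 7 = 104/7 = 14.86

14.86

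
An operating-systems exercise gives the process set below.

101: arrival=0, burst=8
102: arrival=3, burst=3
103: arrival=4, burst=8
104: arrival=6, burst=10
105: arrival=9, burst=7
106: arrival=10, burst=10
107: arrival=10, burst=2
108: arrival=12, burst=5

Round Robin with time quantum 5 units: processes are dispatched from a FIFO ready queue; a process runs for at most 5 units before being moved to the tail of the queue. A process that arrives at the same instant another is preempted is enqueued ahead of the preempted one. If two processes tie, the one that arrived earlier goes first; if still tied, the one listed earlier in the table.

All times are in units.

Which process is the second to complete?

101

Gantt: | 101 0-5 | 102 5-8 | 103 8-13 | 101 13-16 | 104 16-21 | 105 21-26 | 106 26-31 | 107 31-33 | 108 33-38 | 103 38-41 | 104 41-46 | 105 46-48 | 106 48-53 |
Completion: 101=16  102=8  103=41  104=46  105=48  106=53  107=33  108=38
Finish order: 102 → 101 → 107 → 108 → 103 → 104 → 105 → 106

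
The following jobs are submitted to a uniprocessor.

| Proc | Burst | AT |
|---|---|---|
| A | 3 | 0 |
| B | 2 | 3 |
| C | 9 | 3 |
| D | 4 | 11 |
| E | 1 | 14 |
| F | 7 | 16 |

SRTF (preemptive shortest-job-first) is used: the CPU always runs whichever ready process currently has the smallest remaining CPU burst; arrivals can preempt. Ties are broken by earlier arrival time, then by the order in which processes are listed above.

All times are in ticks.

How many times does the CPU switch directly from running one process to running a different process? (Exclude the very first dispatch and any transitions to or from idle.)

5

Timeline: | A 0-3 | B 3-5 | C 5-14 | E 14-15 | D 15-19 | F 19-26 |
Completion: A=3  B=5  C=14  D=19  E=15  F=26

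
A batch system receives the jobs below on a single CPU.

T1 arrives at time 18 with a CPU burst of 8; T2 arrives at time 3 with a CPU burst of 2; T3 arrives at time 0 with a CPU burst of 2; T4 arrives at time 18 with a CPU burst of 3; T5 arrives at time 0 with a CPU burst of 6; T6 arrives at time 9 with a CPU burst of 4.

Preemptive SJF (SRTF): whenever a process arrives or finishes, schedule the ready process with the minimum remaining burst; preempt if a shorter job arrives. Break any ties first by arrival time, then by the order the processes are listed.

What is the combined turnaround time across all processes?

33

Timeline: | T3 0-2 | T5 2-3 | T2 3-5 | T5 5-10 | T6 10-14 | idle 14-18 | T4 18-21 | T1 21-29 |
Completion: T1=29  T2=5  T3=2  T4=21  T5=10  T6=14
Turnaround (C−A): T1=11  T2=2  T3=2  T4=3  T5=10  T6=5
Turnaround = completion − arrival: T1=11, T2=2, T3=2, T4=3, T5=10, T6=5
Total turnaround = 11 + 2 + 2 + 3 + 10 + 5 = 33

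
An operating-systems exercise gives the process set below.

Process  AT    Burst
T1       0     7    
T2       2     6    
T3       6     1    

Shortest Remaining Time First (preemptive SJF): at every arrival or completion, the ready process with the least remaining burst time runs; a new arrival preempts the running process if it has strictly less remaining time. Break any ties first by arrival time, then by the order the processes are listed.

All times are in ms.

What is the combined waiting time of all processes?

7

Timeline: | T1 0-7 | T3 7-8 | T2 8-14 |
Completion: T1=7  T2=14  T3=8
Turnaround (C−A): T1=7  T2=12  T3=2
Waiting = turnaround − burst: T1=0, T2=6, T3=1
Total waiting = 0 + 6 + 1 = 7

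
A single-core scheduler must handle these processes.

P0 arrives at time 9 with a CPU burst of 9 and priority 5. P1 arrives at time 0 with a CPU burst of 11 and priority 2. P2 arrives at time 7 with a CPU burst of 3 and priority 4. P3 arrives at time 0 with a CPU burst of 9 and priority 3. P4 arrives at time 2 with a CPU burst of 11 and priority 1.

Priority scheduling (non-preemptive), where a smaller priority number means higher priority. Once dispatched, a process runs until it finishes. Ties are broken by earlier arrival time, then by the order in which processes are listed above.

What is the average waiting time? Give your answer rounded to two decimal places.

Schedule: | P1 0-11 | P4 11-22 | P3 22-31 | P2 31-34 | P0 34-43 |
Completion: P0=43  P1=11  P2=34  P3=31  P4=22
Turnaround (C−A): P0=34  P1=11  P2=27  P3=31  P4=20
Waiting times: P0=25, P1=0, P2=24, P3=22, P4=9
Average waiting = (25+0+24+22+9) / 5 = 80/5 = 16.00

16.00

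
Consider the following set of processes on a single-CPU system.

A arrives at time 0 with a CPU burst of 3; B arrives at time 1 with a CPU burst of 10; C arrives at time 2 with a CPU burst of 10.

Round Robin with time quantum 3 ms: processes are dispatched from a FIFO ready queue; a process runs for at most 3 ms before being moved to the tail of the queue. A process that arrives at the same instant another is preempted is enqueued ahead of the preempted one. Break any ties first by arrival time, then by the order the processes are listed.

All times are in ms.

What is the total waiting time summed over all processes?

Timeline: | A 0-3 | B 3-6 | C 6-9 | B 9-12 | C 12-15 | B 15-18 | C 18-21 | B 21-22 | C 22-23 |
Completion: A=3  B=22  C=23
Waiting = turnaround − burst: A=0, B=11, C=11
Total waiting = 0 + 11 + 11 = 22

22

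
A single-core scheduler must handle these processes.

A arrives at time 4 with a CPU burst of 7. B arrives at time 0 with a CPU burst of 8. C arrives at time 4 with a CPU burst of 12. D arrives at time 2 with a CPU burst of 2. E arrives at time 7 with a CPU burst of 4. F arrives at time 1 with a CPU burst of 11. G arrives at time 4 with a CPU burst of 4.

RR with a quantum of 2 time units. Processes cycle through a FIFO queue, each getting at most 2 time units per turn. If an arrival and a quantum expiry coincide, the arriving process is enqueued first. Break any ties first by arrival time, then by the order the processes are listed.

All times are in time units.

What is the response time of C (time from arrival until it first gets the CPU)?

Timeline: | B 0-2 | F 2-4 | D 4-6 | B 6-8 | A 8-10 | C 10-12 | G 12-14 | F 14-16 | E 16-18 | B 18-20 | A 20-22 | C 22-24 | G 24-26 | F 26-28 | E 28-30 | B 30-32 | A 32-34 | C 34-36 | F 36-38 | A 38-39 | C 39-41 | F 41-43 | C 43-45 | F 45-46 | C 46-48 |
Completion: A=39  B=32  C=48  D=6  E=30  F=46  G=26
Turnaround (C−A): A=35  B=32  C=44  D=4  E=23  F=45  G=22
Response(C) = first start − arrival = 10 − 4 = 6

6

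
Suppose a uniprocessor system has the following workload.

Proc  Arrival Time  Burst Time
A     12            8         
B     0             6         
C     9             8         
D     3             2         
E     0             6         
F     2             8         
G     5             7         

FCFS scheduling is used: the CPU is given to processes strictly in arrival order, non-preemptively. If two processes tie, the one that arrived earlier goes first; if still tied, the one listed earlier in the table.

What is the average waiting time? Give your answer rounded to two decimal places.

Timeline: | B 0-6 | E 6-12 | F 12-20 | D 20-22 | G 22-29 | C 29-37 | A 37-45 |
Completion: A=45  B=6  C=37  D=22  E=12  F=20  G=29
Turnaround (C−A): A=33  B=6  C=28  D=19  E=12  F=18  G=24
Waiting times: A=25, B=0, C=20, D=17, E=6, F=10, G=17
Average waiting = (25+0+20+17+6+10+17) / 7 = 95/7 = 13.57

13.57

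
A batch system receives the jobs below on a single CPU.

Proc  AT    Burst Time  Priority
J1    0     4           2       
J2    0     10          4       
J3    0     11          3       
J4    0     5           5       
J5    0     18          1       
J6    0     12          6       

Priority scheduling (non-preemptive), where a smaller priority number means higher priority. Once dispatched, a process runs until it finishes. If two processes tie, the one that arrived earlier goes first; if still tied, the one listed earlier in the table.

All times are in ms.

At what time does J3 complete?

33

Gantt: | J5 0-18 | J1 18-22 | J3 22-33 | J2 33-43 | J4 43-48 | J6 48-60 |
Completion: J1=22  J2=43  J3=33  J4=48  J5=18  J6=60
Turnaround (C−A): J1=22  J2=43  J3=33  J4=48  J5=18  J6=60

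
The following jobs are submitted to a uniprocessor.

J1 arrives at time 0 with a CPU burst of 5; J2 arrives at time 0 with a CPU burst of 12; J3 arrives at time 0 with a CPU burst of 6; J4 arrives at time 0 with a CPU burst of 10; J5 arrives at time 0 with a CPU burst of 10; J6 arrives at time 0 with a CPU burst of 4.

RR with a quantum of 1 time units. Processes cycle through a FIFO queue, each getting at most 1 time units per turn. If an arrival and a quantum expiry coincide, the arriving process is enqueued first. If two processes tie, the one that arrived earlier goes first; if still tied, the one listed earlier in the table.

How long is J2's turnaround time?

47

Schedule: | J1 0-1 | J2 1-2 | J3 2-3 | J4 3-4 | J5 4-5 | J6 5-6 | J1 6-7 | J2 7-8 | J3 8-9 | J4 9-10 | J5 10-11 | J6 11-12 | J1 12-13 | J2 13-14 | J3 14-15 | J4 15-16 | J5 16-17 | J6 17-18 | J1 18-19 | J2 19-20 | J3 20-21 | J4 21-22 | J5 22-23 | J6 23-24 | J1 24-25 | J2 25-26 | J3 26-27 | J4 27-28 | J5 28-29 | J2 29-30 | J3 30-31 | J4 31-32 | J5 32-33 | J2 33-34 | J4 34-35 | J5 35-36 | J2 36-37 | J4 37-38 | J5 38-39 | J2 39-40 | J4 40-41 | J5 41-42 | J2 42-43 | J4 43-44 | J5 44-45 | J2 45-47 |
Completion: J1=25  J2=47  J3=31  J4=44  J5=45  J6=24
Turnaround (C−A): J1=25  J2=47  J3=31  J4=44  J5=45  J6=24
Turnaround(J2) = completion − arrival = 47 − 0 = 47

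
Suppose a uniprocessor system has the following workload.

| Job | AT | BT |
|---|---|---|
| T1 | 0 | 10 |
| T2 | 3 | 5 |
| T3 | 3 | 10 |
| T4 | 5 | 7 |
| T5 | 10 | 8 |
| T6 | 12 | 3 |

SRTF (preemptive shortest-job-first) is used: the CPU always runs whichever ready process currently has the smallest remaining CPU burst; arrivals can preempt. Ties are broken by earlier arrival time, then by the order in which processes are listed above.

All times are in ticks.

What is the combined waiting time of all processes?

66

Gantt: | T1 0-3 | T2 3-8 | T1 8-15 | T6 15-18 | T4 18-25 | T5 25-33 | T3 33-43 |
Completion: T1=15  T2=8  T3=43  T4=25  T5=33  T6=18
Waiting = turnaround − burst: T1=5, T2=0, T3=30, T4=13, T5=15, T6=3
Total waiting = 5 + 0 + 30 + 13 + 15 + 3 = 66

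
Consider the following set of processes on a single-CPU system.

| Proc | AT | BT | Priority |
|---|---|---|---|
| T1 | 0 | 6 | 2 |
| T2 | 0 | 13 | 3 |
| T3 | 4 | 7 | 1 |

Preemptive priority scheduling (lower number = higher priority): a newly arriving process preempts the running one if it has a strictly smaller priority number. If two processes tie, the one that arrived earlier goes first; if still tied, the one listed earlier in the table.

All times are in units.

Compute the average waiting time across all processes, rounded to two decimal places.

6.67

Timeline: | T1 0-4 | T3 4-11 | T1 11-13 | T2 13-26 |
Completion: T1=13  T2=26  T3=11
Turnaround (C−A): T1=13  T2=26  T3=7
Waiting times: T1=7, T2=13, T3=0
Average waiting = (7+13+0) / 3 = 20/3 = 6.67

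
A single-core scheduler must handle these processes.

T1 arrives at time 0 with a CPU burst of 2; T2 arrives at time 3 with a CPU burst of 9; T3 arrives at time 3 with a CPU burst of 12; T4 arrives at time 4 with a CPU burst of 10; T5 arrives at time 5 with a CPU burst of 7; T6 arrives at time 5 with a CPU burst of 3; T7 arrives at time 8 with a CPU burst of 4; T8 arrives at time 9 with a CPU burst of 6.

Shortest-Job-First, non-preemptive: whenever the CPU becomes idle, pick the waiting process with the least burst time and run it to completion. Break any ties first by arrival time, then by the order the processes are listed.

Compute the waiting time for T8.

Timeline: | T1 0-2 | idle 2-3 | T2 3-12 | T6 12-15 | T7 15-19 | T8 19-25 | T5 25-32 | T4 32-42 | T3 42-54 |
Completion: T1=2  T2=12  T3=54  T4=42  T5=32  T6=15  T7=19  T8=25
Turnaround (C−A): T1=2  T2=9  T3=51  T4=38  T5=27  T6=10  T7=11  T8=16
Waiting(T8) = turnaround − burst = 16 − 6 = 10

10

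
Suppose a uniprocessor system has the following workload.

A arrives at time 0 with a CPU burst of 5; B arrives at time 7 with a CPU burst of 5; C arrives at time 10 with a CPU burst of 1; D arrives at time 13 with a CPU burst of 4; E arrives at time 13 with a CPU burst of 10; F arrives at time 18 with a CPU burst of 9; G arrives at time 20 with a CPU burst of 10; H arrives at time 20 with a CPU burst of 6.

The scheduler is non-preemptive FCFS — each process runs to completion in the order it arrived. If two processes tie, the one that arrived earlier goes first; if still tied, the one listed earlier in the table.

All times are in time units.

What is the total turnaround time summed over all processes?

107

Gantt: | A 0-5 | idle 5-7 | B 7-12 | C 12-13 | D 13-17 | E 17-27 | F 27-36 | G 36-46 | H 46-52 |
Completion: A=5  B=12  C=13  D=17  E=27  F=36  G=46  H=52
Turnaround = completion − arrival: A=5, B=5, C=3, D=4, E=14, F=18, G=26, H=32
Total turnaround = 5 + 5 + 3 + 4 + 14 + 18 + 26 + 32 = 107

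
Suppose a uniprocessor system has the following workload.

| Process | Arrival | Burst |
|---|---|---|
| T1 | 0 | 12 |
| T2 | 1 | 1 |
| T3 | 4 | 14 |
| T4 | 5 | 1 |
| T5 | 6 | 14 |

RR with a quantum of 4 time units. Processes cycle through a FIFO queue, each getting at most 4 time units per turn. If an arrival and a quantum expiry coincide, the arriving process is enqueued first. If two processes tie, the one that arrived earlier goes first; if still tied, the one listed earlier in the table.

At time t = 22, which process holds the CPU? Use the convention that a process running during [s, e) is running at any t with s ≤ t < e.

T1

Gantt: | T1 0-4 | T2 4-5 | T3 5-9 | T1 9-13 | T4 13-14 | T5 14-18 | T3 18-22 | T1 22-26 | T5 26-30 | T3 30-34 | T5 34-38 | T3 38-40 | T5 40-42 |
Completion: T1=26  T2=5  T3=40  T4=14  T5=42
Turnaround (C−A): T1=26  T2=4  T3=36  T4=9  T5=36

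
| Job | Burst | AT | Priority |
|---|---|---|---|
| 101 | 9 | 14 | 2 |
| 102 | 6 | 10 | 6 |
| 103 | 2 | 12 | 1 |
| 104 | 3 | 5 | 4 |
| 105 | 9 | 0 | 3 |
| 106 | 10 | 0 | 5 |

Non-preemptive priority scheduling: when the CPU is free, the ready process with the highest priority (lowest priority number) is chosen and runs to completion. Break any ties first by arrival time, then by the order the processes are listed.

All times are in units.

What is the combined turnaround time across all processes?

89

Timeline: | 105 0-9 | 104 9-12 | 103 12-14 | 101 14-23 | 106 23-33 | 102 33-39 |
Completion: 101=23  102=39  103=14  104=12  105=9  106=33
Turnaround (C−A): 101=9  102=29  103=2  104=7  105=9  106=33
Turnaround = completion − arrival: 101=9, 102=29, 103=2, 104=7, 105=9, 106=33
Total turnaround = 9 + 29 + 2 + 7 + 9 + 33 = 89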